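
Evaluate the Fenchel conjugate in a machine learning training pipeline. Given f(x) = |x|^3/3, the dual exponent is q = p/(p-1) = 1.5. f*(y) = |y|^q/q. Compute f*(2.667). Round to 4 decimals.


The conjugate exponent q satisfies 1/p + 1/q = 1.
p = 3, so q = 3/(3 - 1) = 1.5
|y|^q = 2.667^1.5 = 4.3555
f*(2.667) = 4.3555 / 1.5 = 2.9036


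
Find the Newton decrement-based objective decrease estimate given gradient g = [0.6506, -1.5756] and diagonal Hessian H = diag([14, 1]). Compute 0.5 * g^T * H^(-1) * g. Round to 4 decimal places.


Step 1: H is diagonal, so H^(-1) * g = [0.0465, -1.5756].
Step 2: g^T H^(-1) g = sum_i g_i^2 / H_ii
  = (0.6506)^2/14 + (-1.5756)^2/1
  = 0.0302 + 2.4825 = 2.5127
Step 3: Objective decrease = 0.5 * g^T H^(-1) g = 1.2564


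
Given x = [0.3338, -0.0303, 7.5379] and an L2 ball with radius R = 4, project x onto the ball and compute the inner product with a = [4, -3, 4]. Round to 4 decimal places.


Step 1: Compute ||x|| (intermediates to 6 decimals).
||x|| = sqrt(0.3338^2 + (-0.0303)^2 + 7.5379^2) = 7.545348
Step 2: Project.
Since ||x|| > R, scale = R/||x|| = 4/7.545348 = 0.530128, proj(x) = scale * x
proj(x) = [0.176957, -0.016063, 3.996052]
Step 3: Dot product.
a^T * proj(x) = 4*0.176957 - 3*(-0.016063) + 4*3.996052 = 16.7402


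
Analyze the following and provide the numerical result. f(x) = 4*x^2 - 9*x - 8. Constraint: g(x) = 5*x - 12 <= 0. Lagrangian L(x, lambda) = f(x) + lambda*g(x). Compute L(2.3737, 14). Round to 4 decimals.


Step 1: Evaluate f(x).
f(2.3737) = 4*2.3737^2 - 9*2.3737 - 8 = -6.8255
Step 2: Evaluate g(x).
g(2.3737) = 5*2.3737 - 12 = -0.1315
Step 3: Compute Lagrangian.
L = -6.8255 + 14*-0.1315 = -8.6665


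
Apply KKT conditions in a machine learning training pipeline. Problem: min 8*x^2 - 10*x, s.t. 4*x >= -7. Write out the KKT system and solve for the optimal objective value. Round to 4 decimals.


Step 1: Try lambda = 0 (constraint inactive).
Stationarity: 2*8*x - 10 = 0
x* = 10/(2*8) = 0.625
Check constraint: 4*0.625 = 2.5 >= -7 -- satisfied.
Step 2: Compute optimal value.
f(x*) = 8*0.625^2 - 10*0.625 = -3.125


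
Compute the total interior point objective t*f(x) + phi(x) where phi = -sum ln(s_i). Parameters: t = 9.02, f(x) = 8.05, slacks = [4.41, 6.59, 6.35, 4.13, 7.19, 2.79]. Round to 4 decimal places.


Step 1: Compute log-barrier.
ln values: [1.4839, 1.8856, 1.8485, 1.4183, 1.9727, 1.026]
phi = -(1.4839 + 1.8856 + 1.8485 + 1.4183 + 1.9727 + 1.026) = -9.6349
Step 2: Compute augmented objective.
t*f(x) = 9.02*8.05 = 72.611
Total = 72.611 - 9.6349 = 62.9761


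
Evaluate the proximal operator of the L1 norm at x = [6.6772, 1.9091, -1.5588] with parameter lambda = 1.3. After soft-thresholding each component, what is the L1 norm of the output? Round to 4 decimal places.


Soft-thresholding with lambda = 1.3:
prox(6.6772) = sign(6.6772)*max(|6.6772| - 1.3, 0) = 5.3772
prox(1.9091) = sign(1.9091)*max(|1.9091| - 1.3, 0) = 0.6091
prox(-1.5588) = sign(-1.5588)*max(|-1.5588| - 1.3, 0) = -0.2588
prox(x) = [5.3772, 0.6091, -0.2588]
||prox(x)||_1 = 5.3772 + 0.6091 + 0.2588 = 6.2451


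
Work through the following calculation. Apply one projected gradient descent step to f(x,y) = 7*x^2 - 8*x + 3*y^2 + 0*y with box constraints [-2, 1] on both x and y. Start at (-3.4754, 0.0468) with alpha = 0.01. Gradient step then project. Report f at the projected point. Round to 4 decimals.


Step 1: Compute gradient at (-3.4754, 0.0468).
grad_x = 2*7*-3.4754 - 8 = -56.6556
grad_y = 2*3*0.0468 + 0 = 0.2808
Step 2: Gradient step.
x_raw = -3.4754 - 0.01*-56.6556 = -2.9088
y_raw = 0.0468 - 0.01*0.2808 = 0.044
Step 3: Project onto [-2, 1].
x_proj = clip(-2.9088) = -2.0
y_proj = clip(0.044) = 0.044
Step 4: Evaluate f.
f(-2.0, 0.044) = 44.0058


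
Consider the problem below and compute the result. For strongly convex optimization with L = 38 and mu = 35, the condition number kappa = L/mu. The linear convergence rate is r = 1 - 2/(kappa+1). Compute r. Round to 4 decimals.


Step 1: Compute the condition number.
kappa = L/mu = 38/35 = 1.0857
Step 2: Compute the convergence rate.
r = 1 - 2/(kappa + 1) = 1 - 2*mu/(L + mu) = (L - mu)/(L + mu) = 3/73 = 0.0411


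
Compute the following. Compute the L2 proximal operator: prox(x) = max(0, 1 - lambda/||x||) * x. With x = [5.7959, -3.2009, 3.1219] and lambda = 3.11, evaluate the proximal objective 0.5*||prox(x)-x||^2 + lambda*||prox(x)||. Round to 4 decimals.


Step 1: Compute ||x||.
||x|| = 7.3201
Step 2: Compute scaling factor.
scale = max(0, 1 - 3.11/7.3201) = 0.5751
Step 3: prox(x) = [3.3335, -1.841, 1.7955]
||prox(x)|| = 4.2101
Step 4: Proximal objective.
0.5*||prox-x||^2 = 4.8361
lambda*||prox|| = 13.0934
Total = 17.9296


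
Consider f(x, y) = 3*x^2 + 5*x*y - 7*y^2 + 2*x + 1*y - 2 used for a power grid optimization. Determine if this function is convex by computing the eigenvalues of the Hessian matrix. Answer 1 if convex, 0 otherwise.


The Hessian of f(x,y) = 3*x^2 + 5*x*y - 7*y^2 + 2*x + 1*y - 2 is:
H = [[6, 5], [5, -14]]
Trace = 6 - 14 = -8
Determinant = 6*-14 - (5)^2 = -109
Discriminant = (-8)^2 - 4*-109 = 500.0
Eigenvalues: lambda_1 = -15.1803, lambda_2 = 7.1803
The function is not convex.

0


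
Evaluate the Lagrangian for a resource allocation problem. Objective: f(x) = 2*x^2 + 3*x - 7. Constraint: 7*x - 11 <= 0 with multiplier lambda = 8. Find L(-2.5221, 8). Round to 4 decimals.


Step 1: Evaluate f(x).
f(-2.5221) = 2*(-2.5221)^2 + 3*(-2.5221) - 7 = -1.8443
Step 2: Evaluate g(x).
g(-2.5221) = 7*-2.5221 - 11 = -28.6547
Step 3: Compute Lagrangian.
L = -1.8443 + 8*-28.6547 = -231.0819


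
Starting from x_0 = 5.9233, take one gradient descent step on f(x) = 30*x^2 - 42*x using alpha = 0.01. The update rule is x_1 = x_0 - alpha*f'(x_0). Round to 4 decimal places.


We compute the gradient at x_0 and apply the update.
f'(x) = 60*x - 42
f'(5.9233) = 60*5.9233 - 42 = 313.398
x_1 = 5.9233 - 0.01*313.398 = 2.7893


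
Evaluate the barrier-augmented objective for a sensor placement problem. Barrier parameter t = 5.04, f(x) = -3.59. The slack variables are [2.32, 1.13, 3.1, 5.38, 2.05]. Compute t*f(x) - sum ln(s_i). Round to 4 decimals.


Step 1: Compute log-barrier.
ln values: [0.8416, 0.1222, 1.1314, 1.6827, 0.7178]
phi = -(0.8416 + 0.1222 + 1.1314 + 1.6827 + 0.7178) = -4.4957
Step 2: Compute augmented objective.
t*f(x) = 5.04*-3.59 = -18.0936
Total = -18.0936 - 4.4957 = -22.5893


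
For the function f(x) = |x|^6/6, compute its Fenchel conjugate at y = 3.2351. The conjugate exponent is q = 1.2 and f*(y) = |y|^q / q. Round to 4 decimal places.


The conjugate exponent q satisfies 1/p + 1/q = 1.
p = 6, so q = 6/(6 - 1) = 1.2
|y|^q = 3.2351^1.2 = 4.0913
f*(3.2351) = 4.0913 / 1.2 = 3.4094


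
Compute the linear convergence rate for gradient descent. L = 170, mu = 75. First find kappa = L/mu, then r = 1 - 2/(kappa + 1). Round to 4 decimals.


Step 1: Compute the condition number.
kappa = L/mu = 170/75 = 2.2667
Step 2: Compute the convergence rate.
r = 1 - 2/(kappa + 1) = 1 - 2*mu/(L + mu) = (L - mu)/(L + mu) = 95/245 = 0.3878


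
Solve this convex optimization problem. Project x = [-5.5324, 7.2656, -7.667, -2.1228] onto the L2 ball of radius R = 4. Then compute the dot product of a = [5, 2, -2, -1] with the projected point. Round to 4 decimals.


Step 1: Compute ||x|| (intermediates to 6 decimals).
||x|| = sqrt((-5.5324)^2 + 7.2656^2 + (-7.667)^2 + (-2.1228)^2) = 12.111382
Step 2: Project.
Since ||x|| > R, scale = R/||x|| = 4/12.111382 = 0.330268, proj(x) = scale * x
proj(x) = [-1.827175, 2.399595, -2.532165, -0.701093]
Step 3: Dot product.
a^T * proj(x) = 5*(-1.827175) + 2*2.399595 - 2*(-2.532165) - 1*(-0.701093) = 1.4287


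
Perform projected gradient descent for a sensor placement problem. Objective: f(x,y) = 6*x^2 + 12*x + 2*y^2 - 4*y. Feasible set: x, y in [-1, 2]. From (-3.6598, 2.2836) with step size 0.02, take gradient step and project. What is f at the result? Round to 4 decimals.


Step 1: Compute gradient at (-3.6598, 2.2836).
grad_x = 2*6*-3.6598 + 12 = -31.9176
grad_y = 2*2*2.2836 - 4 = 5.1344
Step 2: Gradient step.
x_raw = -3.6598 - 0.02*-31.9176 = -3.0214
y_raw = 2.2836 - 0.02*5.1344 = 2.1809
Step 3: Project onto [-1, 2].
x_proj = clip(-3.0214) = -1.0
y_proj = clip(2.1809) = 2.0
Step 4: Evaluate f.
f(-1.0, 2.0) = -6.0


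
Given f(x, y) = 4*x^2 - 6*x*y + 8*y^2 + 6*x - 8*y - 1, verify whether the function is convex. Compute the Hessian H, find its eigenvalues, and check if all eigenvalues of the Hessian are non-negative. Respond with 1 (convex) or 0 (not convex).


The Hessian of f(x,y) = 4*x^2 - 6*x*y + 8*y^2 + 6*x - 8*y - 1 is:
H = [[8, -6], [-6, 16]]
Trace = 8 + 16 = 24
Determinant = 8*16 - (-6)^2 = 92
Discriminant = (24)^2 - 4*92 = 208.0
Eigenvalues: lambda_1 = 4.7889, lambda_2 = 19.2111
The function is convex.

1


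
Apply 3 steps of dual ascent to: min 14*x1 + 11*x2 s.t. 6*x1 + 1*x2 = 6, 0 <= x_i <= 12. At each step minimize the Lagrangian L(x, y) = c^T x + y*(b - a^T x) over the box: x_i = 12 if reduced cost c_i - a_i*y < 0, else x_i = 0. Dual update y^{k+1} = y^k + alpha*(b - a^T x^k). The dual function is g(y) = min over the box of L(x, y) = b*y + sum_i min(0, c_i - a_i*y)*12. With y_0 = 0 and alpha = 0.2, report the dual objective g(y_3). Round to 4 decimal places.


Dual ascent for LP: min 14*x1 + 11*x2, 6*x1 + 1*x2 = 6, 0 <= x_i <= 12
Step 1: y^k = 0.0, reduced costs: (14.0, 11.0)
  x^k = (0.0, 0.0), subgradient = b - a^T x = 6.0
  y^{k+1} = 0.0 + 0.2*6.0 = 1.2
Step 2: y^k = 1.2, reduced costs: (6.8, 9.8)
  x^k = (0.0, 0.0), subgradient = b - a^T x = 6.0
  y^{k+1} = 1.2 + 0.2*6.0 = 2.4
Step 3: y^k = 2.4, reduced costs: (-0.4, 8.6)
  x^k = (12.0, 0.0), subgradient = b - a^T x = -66.0
  y^{k+1} = 2.4 + 0.2*-66.0 = -10.8
Dual objective at y_3 = -10.8: reduced costs (78.8, 21.8), box minimizer x = (0.0, 0.0)
g(y_3) = b*y + (c1 - a1*y)*x1 + (c2 - a2*y)*x2 = 6*(-10.8) + 78.8*0.0 + 21.8*0.0 = -64.8 + 0.0 + 0.0 = -64.8


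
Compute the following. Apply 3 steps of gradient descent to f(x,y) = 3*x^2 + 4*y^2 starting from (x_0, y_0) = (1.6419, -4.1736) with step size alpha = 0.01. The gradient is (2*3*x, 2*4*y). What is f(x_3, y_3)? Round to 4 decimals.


Gradient descent on f(x,y) = 3*x^2 + 4*y^2.
Starting point: (1.6419, -4.1736), alpha = 0.01
Step 1: grad_x = 2*3*1.6419 = 9.8514, grad_y = 2*4*-4.1736 = -33.3888
  x_1 = 1.6419 - 0.01*9.8514 = 1.5434
  y_1 = -4.1736 - 0.01*-33.3888 = -3.8397
Step 2: grad_x = 2*3*1.5434 = 9.2603, grad_y = 2*4*-3.8397 = -30.7177
  x_2 = 1.5434 - 0.01*9.2603 = 1.4508
  y_2 = -3.8397 - 0.01*-30.7177 = -3.5325
Step 3: grad_x = 2*3*1.4508 = 8.7047, grad_y = 2*4*-3.5325 = -28.2603
  x_3 = 1.4508 - 0.01*8.7047 = 1.3637
  y_3 = -3.5325 - 0.01*-28.2603 = -3.2499
f(1.3637, -3.2499) = 3*1.3637^2 + 4*(-3.2499)^2 = 47.8276


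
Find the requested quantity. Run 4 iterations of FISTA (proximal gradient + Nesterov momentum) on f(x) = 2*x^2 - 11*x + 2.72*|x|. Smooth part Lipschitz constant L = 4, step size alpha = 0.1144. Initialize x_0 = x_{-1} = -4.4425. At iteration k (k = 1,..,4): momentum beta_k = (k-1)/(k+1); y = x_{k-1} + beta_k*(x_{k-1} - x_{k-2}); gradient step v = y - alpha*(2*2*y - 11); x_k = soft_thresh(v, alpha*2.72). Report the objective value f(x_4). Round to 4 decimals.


FISTA on f(x) = 2*x^2 - 11*x + 2.72*|x|
L = 4, alpha = 0.1144
Iteration 1: beta = 0.0, y = -4.4425 + 0.0*(-4.4425 + 4.4425) = -4.4425
  grad(y) = -28.77, v = y - alpha*grad = -1.1512
  prox(v) = soft_thresh(-1.1512, 0.3112) = -0.84
Iteration 2: beta = 0.3333, y = -0.84 + 0.3333*(-0.84 + 4.4425) = 0.3608
  grad(y) = -9.5569, v = y - alpha*grad = 1.4541
  prox(v) = soft_thresh(1.4541, 0.3112) = 1.1429
Iteration 3: beta = 0.5, y = 1.1429 + 0.5*(1.1429 + 0.84) = 2.1344
  grad(y) = -2.4624, v = y - alpha*grad = 2.4161
  prox(v) = soft_thresh(2.4161, 0.3112) = 2.1049
Iteration 4: beta = 0.6, y = 2.1049 + 0.6*(2.1049 - 1.1429) = 2.6821
  grad(y) = -0.2715, v = y - alpha*grad = 2.7132
  prox(v) = soft_thresh(2.7132, 0.3112) = 2.402
f(x_4) = 2*2.402^2 - 11*2.402 + 2.72*|2.402| = -8.3493


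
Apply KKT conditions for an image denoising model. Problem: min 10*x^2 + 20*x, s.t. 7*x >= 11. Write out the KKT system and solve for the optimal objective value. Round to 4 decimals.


Step 1: Try lambda = 0 (constraint inactive).
x_unc = -20/(2*10) = -1.0
Check: 7*-1.0 = -7.0 < 11 -- violated!
Step 2: Constraint must be active: 7*x = 11
x* = 11/7 = 1.5714 (rounded; the exact value 11/7 is used below)
lambda = (2*10*(11/7) + 20)/7 = 7.3469
Step 3: Compute optimal value.
f(x*) = 10*(11/7)^2 + 20*(11/7) = 56.1224


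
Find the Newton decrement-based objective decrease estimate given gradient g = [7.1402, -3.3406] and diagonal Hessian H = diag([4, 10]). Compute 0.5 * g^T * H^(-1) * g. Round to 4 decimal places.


Step 1: H is diagonal, so H^(-1) * g = [1.7851, -0.3341].
Step 2: g^T H^(-1) g = sum_i g_i^2 / H_ii
  = (7.1402)^2/4 + (-3.3406)^2/10
  = 12.7456 + 1.116 = 13.8616
Step 3: Objective decrease = 0.5 * g^T H^(-1) g = 6.9308


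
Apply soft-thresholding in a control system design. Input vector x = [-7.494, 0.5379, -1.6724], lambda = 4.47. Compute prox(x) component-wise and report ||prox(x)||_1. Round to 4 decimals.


Soft-thresholding with lambda = 4.47:
prox(-7.494) = sign(-7.494)*max(|-7.494| - 4.47, 0) = -3.024
prox(0.5379) = sign(0.5379)*max(|0.5379| - 4.47, 0) = 0.0
prox(-1.6724) = sign(-1.6724)*max(|-1.6724| - 4.47, 0) = 0.0
prox(x) = [-3.024, 0.0, 0.0]
||prox(x)||_1 = 3.024 + 0.0 + 0.0 = 3.024


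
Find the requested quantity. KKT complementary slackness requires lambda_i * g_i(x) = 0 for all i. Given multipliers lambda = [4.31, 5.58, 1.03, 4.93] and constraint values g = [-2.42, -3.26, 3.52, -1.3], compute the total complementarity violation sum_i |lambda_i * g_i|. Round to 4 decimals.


KKT complementary slackness check:
lambda_1 * g_1 = 4.31 * -2.42 = -10.4302
lambda_2 * g_2 = 5.58 * -3.26 = -18.1908
lambda_3 * g_3 = 1.03 * 3.52 = 3.6256
lambda_4 * g_4 = 4.93 * -1.3 = -6.409
Total violation = 10.4302 + 18.1908 + 3.6256 + 6.409 = 38.6556


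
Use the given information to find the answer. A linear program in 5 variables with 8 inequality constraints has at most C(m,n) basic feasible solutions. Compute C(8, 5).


Each vertex corresponds to some choice of n active constraints out of m, so the number of vertices is at most C(m, n) = m! / (n!(m-n)!).
m = 8, n = 5
Numerator: 8 * 7 * 6 * 5 * 4
Denominator: 5! = 120
C(8, 5) = 56


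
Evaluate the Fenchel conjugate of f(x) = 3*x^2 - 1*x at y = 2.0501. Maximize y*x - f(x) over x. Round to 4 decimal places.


f*(y) = sup_x {y*x - a*x^2 - b*x} = sup_x {(y-b)*x - a*x^2}
FOC: (y - b) - 2a*x = 0 => x* = (y - b)/(2a)
x* = (2.0501 + 1)/(2*3) = 0.5084
f*(2.0501) = (y-b)^2/(4a) = (2.0501 + 1)^2/(4*3)
= 9.3031/12 = 0.7753


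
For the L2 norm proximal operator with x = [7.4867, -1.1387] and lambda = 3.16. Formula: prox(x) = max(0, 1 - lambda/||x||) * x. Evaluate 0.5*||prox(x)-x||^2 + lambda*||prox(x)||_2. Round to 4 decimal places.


Step 1: Compute ||x||.
||x|| = 7.5728
Step 2: Compute scaling factor.
scale = max(0, 1 - 3.16/7.5728) = 0.5827
Step 3: prox(x) = [4.3626, -0.6635]
||prox(x)|| = 4.4128
Step 4: Proximal objective.
0.5*||prox-x||^2 = 4.9928
lambda*||prox|| = 13.9444
Total = 18.9373


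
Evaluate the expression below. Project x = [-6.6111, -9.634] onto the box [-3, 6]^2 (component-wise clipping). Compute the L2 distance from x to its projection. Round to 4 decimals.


Project each component onto [-3, 6].
clip(-6.6111) = -3.0, clip(-9.634) = -3.0
Projection = [-3.0, -3.0]
Squared diffs: [13.04, 44.01]
Distance = sqrt(57.05) = 7.5531


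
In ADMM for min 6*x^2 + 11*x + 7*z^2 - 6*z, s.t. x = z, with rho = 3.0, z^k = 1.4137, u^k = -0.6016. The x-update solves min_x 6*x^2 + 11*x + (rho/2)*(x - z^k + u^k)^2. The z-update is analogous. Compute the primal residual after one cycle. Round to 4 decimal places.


ADMM iteration with rho = 3.0, z^k = 1.4137, u^k = -0.6016
Step 1: x-update.
Minimize 6*x^2 + 11*x + (3.0/2)*(x - 1.4137 - 0.6016)^2
FOC: (2*6 + 3.0)*x = -11 + 3.0*(1.4137 + 0.6016)
x^{k+1} = -0.3303
Step 2: z-update.
Minimize 7*z^2 - 6*z + (3.0/2)*(-0.3303 - z - 0.6016)^2
FOC: (2*7 + 3.0)*z = 6 + 3.0*(-0.3303 - 0.6016)
z^{k+1} = 0.1885
Step 3: u-update.
u^{k+1} = -0.6016 - 0.3303 - 0.1885 = -1.1204
Step 4: Primal residual = |-0.3303 - 0.1885| = 0.5188


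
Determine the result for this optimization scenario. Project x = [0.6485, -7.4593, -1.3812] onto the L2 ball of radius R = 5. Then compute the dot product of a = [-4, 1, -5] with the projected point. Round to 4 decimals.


Step 1: Compute ||x|| (intermediates to 6 decimals).
||x|| = sqrt(0.6485^2 + (-7.4593)^2 + (-1.3812)^2) = 7.613765
Step 2: Project.
Since ||x|| > R, scale = R/||x|| = 5/7.613765 = 0.656705, proj(x) = scale * x
proj(x) = [0.425873, -4.89856, -0.907041]
Step 3: Dot product.
a^T * proj(x) = -4*0.425873 + 1*(-4.89856) - 5*(-0.907041) = -2.0668


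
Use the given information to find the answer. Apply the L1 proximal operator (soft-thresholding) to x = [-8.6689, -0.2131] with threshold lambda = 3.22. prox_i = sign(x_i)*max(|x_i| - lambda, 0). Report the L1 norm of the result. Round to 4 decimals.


Soft-thresholding with lambda = 3.22:
prox(-8.6689) = sign(-8.6689)*max(|-8.6689| - 3.22, 0) = -5.4489
prox(-0.2131) = sign(-0.2131)*max(|-0.2131| - 3.22, 0) = 0.0
prox(x) = [-5.4489, 0.0]
||prox(x)||_1 = 5.4489 + 0.0 = 5.4489


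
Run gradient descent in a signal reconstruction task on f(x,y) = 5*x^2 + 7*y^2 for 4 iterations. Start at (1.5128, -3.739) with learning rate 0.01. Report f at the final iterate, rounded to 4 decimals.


Gradient descent on f(x,y) = 5*x^2 + 7*y^2.
Starting point: (1.5128, -3.739), alpha = 0.01
Step 1: grad_x = 2*5*1.5128 = 15.128, grad_y = 2*7*-3.739 = -52.346
  x_1 = 1.5128 - 0.01*15.128 = 1.3615
  y_1 = -3.739 - 0.01*-52.346 = -3.2155
Step 2: grad_x = 2*5*1.3615 = 13.6152, grad_y = 2*7*-3.2155 = -45.0176
  x_2 = 1.3615 - 0.01*13.6152 = 1.2254
  y_2 = -3.2155 - 0.01*-45.0176 = -2.7654
Step 3: grad_x = 2*5*1.2254 = 12.2537, grad_y = 2*7*-2.7654 = -38.7151
  x_3 = 1.2254 - 0.01*12.2537 = 1.1028
  y_3 = -2.7654 - 0.01*-38.7151 = -2.3782
Step 4: grad_x = 2*5*1.1028 = 11.0283, grad_y = 2*7*-2.3782 = -33.295
  x_4 = 1.1028 - 0.01*11.0283 = 0.9925
  y_4 = -2.3782 - 0.01*-33.295 = -2.0453
f(0.9925, -2.0453) = 5*0.9925^2 + 7*(-2.0453)^2 = 34.2075


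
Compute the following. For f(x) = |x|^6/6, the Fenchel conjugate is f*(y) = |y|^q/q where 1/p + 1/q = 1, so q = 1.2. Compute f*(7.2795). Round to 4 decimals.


The conjugate exponent q satisfies 1/p + 1/q = 1.
p = 6, so q = 6/(6 - 1) = 1.2
|y|^q = 7.2795^1.2 = 10.8273
f*(7.2795) = 10.8273 / 1.2 = 9.0228


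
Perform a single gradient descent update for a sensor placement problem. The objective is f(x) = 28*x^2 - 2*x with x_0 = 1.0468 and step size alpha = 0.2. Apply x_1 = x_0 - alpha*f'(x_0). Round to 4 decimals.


We compute the gradient at x_0 and apply the update.
f'(x) = 56*x - 2
f'(1.0468) = 56*1.0468 - 2 = 56.6208
x_1 = 1.0468 - 0.2*56.6208 = -10.2774


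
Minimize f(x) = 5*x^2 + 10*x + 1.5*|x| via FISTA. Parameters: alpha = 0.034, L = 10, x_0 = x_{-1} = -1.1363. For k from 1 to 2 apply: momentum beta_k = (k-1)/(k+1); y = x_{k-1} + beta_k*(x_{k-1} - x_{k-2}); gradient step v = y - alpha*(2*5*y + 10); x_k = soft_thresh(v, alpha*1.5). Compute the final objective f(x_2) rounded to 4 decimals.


FISTA on f(x) = 5*x^2 + 10*x + 1.5*|x|
L = 10, alpha = 0.034
Iteration 1: beta = 0.0, y = -1.1363 + 0.0*(-1.1363 + 1.1363) = -1.1363
  grad(y) = -1.363, v = y - alpha*grad = -1.09
  prox(v) = soft_thresh(-1.09, 0.051) = -1.039
Iteration 2: beta = 0.3333, y = -1.039 + 0.3333*(-1.039 + 1.1363) = -1.0065
  grad(y) = -0.0651, v = y - alpha*grad = -1.0043
  prox(v) = soft_thresh(-1.0043, 0.051) = -0.9533
f(x_2) = 5*(-0.9533)^2 + 10*(-0.9533) + 1.5*|-0.9533| = -3.5591


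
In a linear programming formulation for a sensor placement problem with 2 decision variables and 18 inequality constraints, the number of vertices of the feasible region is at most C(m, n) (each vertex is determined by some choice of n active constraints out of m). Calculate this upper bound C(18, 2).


Each vertex corresponds to some choice of n active constraints out of m, so the number of vertices is at most C(m, n) = m! / (n!(m-n)!).
m = 18, n = 2
Numerator: 18 * 17
Denominator: 2! = 2
C(18, 2) = 153


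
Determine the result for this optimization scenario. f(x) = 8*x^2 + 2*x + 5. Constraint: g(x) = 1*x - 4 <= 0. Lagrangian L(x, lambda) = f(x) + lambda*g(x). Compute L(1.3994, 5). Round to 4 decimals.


Step 1: Evaluate f(x).
f(1.3994) = 8*1.3994^2 + 2*1.3994 + 5 = 23.4654
Step 2: Evaluate g(x).
g(1.3994) = 1*1.3994 - 4 = -2.6006
Step 3: Compute Lagrangian.
L = 23.4654 + 5*-2.6006 = 10.4624


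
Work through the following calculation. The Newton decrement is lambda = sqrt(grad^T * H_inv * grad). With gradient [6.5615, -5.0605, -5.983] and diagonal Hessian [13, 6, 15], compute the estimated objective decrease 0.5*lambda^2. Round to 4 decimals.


Step 1: H is diagonal, so H^(-1) * g = [0.5047, -0.8434, -0.3989].
Step 2: g^T H^(-1) g = sum_i g_i^2 / H_ii
  = (6.5615)^2/13 + (-5.0605)^2/6 + (-5.983)^2/15
  = 3.3118 + 4.2681 + 2.3864 = 9.9663
Step 3: Objective decrease = 0.5 * g^T H^(-1) g = 4.9832


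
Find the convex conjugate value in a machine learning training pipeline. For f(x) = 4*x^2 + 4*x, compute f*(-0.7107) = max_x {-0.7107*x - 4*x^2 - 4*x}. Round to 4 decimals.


f*(y) = sup_x {y*x - a*x^2 - b*x} = sup_x {(y-b)*x - a*x^2}
FOC: (y - b) - 2a*x = 0 => x* = (y - b)/(2a)
x* = (-0.7107 - 4)/(2*4) = -0.5888
f*(-0.7107) = (y-b)^2/(4a) = (-0.7107 - 4)^2/(4*4)
= 22.1907/16 = 1.3869


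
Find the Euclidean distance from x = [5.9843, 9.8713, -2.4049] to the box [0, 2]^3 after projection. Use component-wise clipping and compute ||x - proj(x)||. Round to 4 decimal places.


Project each component onto [0, 2].
clip(5.9843) = 2.0, clip(9.8713) = 2.0, clip(-2.4049) = 0.0
Projection = [2.0, 2.0, 0.0]
Squared diffs: [15.8746, 61.9574, 5.7835]
Distance = sqrt(83.6155) = 9.1442


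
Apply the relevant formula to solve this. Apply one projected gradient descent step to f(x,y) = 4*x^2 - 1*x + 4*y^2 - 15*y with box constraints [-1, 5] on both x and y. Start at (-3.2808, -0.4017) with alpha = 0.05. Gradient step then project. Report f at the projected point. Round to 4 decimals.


Step 1: Compute gradient at (-3.2808, -0.4017).
grad_x = 2*4*-3.2808 - 1 = -27.2464
grad_y = 2*4*-0.4017 - 15 = -18.2136
Step 2: Gradient step.
x_raw = -3.2808 - 0.05*-27.2464 = -1.9185
y_raw = -0.4017 - 0.05*-18.2136 = 0.509
Step 3: Project onto [-1, 5].
x_proj = clip(-1.9185) = -1.0
y_proj = clip(0.509) = 0.509
Step 4: Evaluate f.
f(-1.0, 0.509) = -1.5985


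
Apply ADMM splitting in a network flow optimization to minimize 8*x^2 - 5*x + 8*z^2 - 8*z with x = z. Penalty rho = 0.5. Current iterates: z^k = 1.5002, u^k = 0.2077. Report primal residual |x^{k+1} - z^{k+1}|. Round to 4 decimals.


ADMM iteration with rho = 0.5, z^k = 1.5002, u^k = 0.2077
Step 1: x-update.
Minimize 8*x^2 - 5*x + (0.5/2)*(x - 1.5002 + 0.2077)^2
FOC: (2*8 + 0.5)*x = 5 + 0.5*(1.5002 - 0.2077)
x^{k+1} = 0.3422
Step 2: z-update.
Minimize 8*z^2 - 8*z + (0.5/2)*(0.3422 - z + 0.2077)^2
FOC: (2*8 + 0.5)*z = 8 + 0.5*(0.3422 + 0.2077)
z^{k+1} = 0.5015
Step 3: u-update.
u^{k+1} = 0.2077 + 0.3422 - 0.5015 = 0.0484
Step 4: Primal residual = |0.3422 - 0.5015| = 0.1593


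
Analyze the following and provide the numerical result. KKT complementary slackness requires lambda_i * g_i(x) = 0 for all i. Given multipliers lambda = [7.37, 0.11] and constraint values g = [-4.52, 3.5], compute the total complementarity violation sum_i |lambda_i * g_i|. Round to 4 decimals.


KKT complementary slackness check:
lambda_1 * g_1 = 7.37 * -4.52 = -33.3124
lambda_2 * g_2 = 0.11 * 3.5 = 0.385
Total violation = 33.3124 + 0.385 = 33.6974


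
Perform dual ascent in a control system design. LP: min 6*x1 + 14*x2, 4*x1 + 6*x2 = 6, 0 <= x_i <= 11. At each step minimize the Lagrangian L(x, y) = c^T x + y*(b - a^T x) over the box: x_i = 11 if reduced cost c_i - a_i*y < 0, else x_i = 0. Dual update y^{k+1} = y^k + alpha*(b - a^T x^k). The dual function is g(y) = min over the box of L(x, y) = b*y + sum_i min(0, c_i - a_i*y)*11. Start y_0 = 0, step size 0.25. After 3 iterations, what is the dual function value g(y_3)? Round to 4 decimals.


Dual ascent for LP: min 6*x1 + 14*x2, 4*x1 + 6*x2 = 6, 0 <= x_i <= 11
Step 1: y^k = 0.0, reduced costs: (6.0, 14.0)
  x^k = (0.0, 0.0), subgradient = b - a^T x = 6.0
  y^{k+1} = 0.0 + 0.25*6.0 = 1.5
Step 2: y^k = 1.5, reduced costs: (0.0, 5.0)
  x^k = (0.0, 0.0), subgradient = b - a^T x = 6.0
  y^{k+1} = 1.5 + 0.25*6.0 = 3.0
Step 3: y^k = 3.0, reduced costs: (-6.0, -4.0)
  x^k = (11.0, 11.0), subgradient = b - a^T x = -104.0
  y^{k+1} = 3.0 + 0.25*-104.0 = -23.0
Dual objective at y_3 = -23.0: reduced costs (98.0, 152.0), box minimizer x = (0.0, 0.0)
g(y_3) = b*y + (c1 - a1*y)*x1 + (c2 - a2*y)*x2 = 6*(-23.0) + 98.0*0.0 + 152.0*0.0 = -138.0 + 0.0 + 0.0 = -138.0


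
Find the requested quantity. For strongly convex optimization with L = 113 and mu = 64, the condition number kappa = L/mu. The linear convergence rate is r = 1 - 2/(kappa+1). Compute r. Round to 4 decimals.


Step 1: Compute the condition number.
kappa = L/mu = 113/64 = 1.7656
Step 2: Compute the convergence rate.
r = 1 - 2/(kappa + 1) = 1 - 2*mu/(L + mu) = (L - mu)/(L + mu) = 49/177 = 0.2768


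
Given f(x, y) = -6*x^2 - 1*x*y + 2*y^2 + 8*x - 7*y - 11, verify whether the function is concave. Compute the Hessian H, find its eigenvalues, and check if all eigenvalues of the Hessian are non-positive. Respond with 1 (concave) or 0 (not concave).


The Hessian of f(x,y) = -6*x^2 - 1*x*y + 2*y^2 + 8*x - 7*y - 11 is:
H = [[-12, -1], [-1, 4]]
Trace = -12 + 4 = -8
Determinant = -12*4 - (-1)^2 = -49
Discriminant = (-8)^2 - 4*-49 = 260.0
Eigenvalues: lambda_1 = -12.0623, lambda_2 = 4.0623
The function is not concave.

0


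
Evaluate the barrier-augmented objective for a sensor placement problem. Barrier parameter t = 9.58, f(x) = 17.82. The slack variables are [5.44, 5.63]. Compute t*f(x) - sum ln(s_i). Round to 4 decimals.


Step 1: Compute log-barrier.
ln values: [1.6938, 1.7281]
phi = -(1.6938 + 1.7281) = -3.4219
Step 2: Compute augmented objective.
t*f(x) = 9.58*17.82 = 170.7156
Total = 170.7156 - 3.4219 = 167.2937


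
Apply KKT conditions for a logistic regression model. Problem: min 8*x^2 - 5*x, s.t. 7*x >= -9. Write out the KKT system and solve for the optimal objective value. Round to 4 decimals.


Step 1: Try lambda = 0 (constraint inactive).
Stationarity: 2*8*x - 5 = 0
x* = 5/(2*8) = 0.3125
Check constraint: 7*0.3125 = 2.1875 >= -9 -- satisfied.
Step 2: Compute optimal value.
f(x*) = 8*0.3125^2 - 5*0.3125 = -0.7813


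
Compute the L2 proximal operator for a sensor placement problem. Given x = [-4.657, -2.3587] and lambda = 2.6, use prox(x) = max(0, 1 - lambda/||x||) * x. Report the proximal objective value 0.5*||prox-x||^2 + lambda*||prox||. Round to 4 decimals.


Step 1: Compute ||x||.
||x|| = 5.2203
Step 2: Compute scaling factor.
scale = max(0, 1 - 2.6/5.2203) = 0.5019
Step 3: prox(x) = [-2.3375, -1.1839]
||prox(x)|| = 2.6203
Step 4: Proximal objective.
0.5*||prox-x||^2 = 3.38
lambda*||prox|| = 6.8128
Total = 10.1927


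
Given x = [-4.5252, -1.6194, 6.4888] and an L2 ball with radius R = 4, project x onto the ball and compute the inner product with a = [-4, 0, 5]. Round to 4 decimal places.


Step 1: Compute ||x|| (intermediates to 6 decimals).
||x|| = sqrt((-4.5252)^2 + (-1.6194)^2 + 6.4888^2) = 8.074925
Step 2: Project.
Since ||x|| > R, scale = R/||x|| = 4/8.074925 = 0.495361, proj(x) = scale * x
proj(x) = [-2.241608, -0.802188, 3.214298]
Step 3: Dot product.
a^T * proj(x) = -4*(-2.241608) + 0*(-0.802188) + 5*3.214298 = 25.0379


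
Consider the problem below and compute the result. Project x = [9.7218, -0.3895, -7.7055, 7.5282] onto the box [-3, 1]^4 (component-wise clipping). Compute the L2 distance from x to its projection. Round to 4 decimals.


Project each component onto [-3, 1].
clip(9.7218) = 1.0, clip(-0.3895) = -0.3895, clip(-7.7055) = -3.0, clip(7.5282) = 1.0
Projection = [1.0, -0.3895, -3.0, 1.0]
Squared diffs: [76.0698, 0.0, 22.1417, 42.6174]
Distance = sqrt(140.8289) = 11.8671


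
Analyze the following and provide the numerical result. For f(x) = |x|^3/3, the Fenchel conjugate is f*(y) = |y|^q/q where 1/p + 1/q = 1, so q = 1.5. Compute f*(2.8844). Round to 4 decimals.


The conjugate exponent q satisfies 1/p + 1/q = 1.
p = 3, so q = 3/(3 - 1) = 1.5
|y|^q = 2.8844^1.5 = 4.8987
f*(2.8844) = 4.8987 / 1.5 = 3.2658


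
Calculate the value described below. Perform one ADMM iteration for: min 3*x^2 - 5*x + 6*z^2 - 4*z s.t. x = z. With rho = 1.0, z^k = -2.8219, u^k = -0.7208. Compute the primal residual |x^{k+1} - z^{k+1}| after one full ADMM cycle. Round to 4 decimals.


ADMM iteration with rho = 1.0, z^k = -2.8219, u^k = -0.7208
Step 1: x-update.
Minimize 3*x^2 - 5*x + (1.0/2)*(x + 2.8219 - 0.7208)^2
FOC: (2*3 + 1.0)*x = 5 + 1.0*(-2.8219 + 0.7208)
x^{k+1} = 0.4141
Step 2: z-update.
Minimize 6*z^2 - 4*z + (1.0/2)*(0.4141 - z - 0.7208)^2
FOC: (2*6 + 1.0)*z = 4 + 1.0*(0.4141 - 0.7208)
z^{k+1} = 0.2841
Step 3: u-update.
u^{k+1} = -0.7208 + 0.4141 - 0.2841 = -0.5908
Step 4: Primal residual = |0.4141 - 0.2841| = 0.13


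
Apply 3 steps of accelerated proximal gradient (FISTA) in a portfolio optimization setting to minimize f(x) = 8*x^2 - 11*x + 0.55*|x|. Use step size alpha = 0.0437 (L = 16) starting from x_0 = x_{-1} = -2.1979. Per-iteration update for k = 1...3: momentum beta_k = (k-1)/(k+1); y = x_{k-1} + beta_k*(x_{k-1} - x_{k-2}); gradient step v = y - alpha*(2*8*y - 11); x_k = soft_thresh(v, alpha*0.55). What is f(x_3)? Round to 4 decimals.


FISTA on f(x) = 8*x^2 - 11*x + 0.55*|x|
L = 16, alpha = 0.0437
Iteration 1: beta = 0.0, y = -2.1979 + 0.0*(-2.1979 + 2.1979) = -2.1979
  grad(y) = -46.1664, v = y - alpha*grad = -0.1804
  prox(v) = soft_thresh(-0.1804, 0.024) = -0.1564
Iteration 2: beta = 0.3333, y = -0.1564 + 0.3333*(-0.1564 + 2.1979) = 0.5241
  grad(y) = -2.6143, v = y - alpha*grad = 0.6384
  prox(v) = soft_thresh(0.6384, 0.024) = 0.6143
Iteration 3: beta = 0.5, y = 0.6143 + 0.5*(0.6143 + 0.1564) = 0.9997
  grad(y) = 4.9948, v = y - alpha*grad = 0.7814
  prox(v) = soft_thresh(0.7814, 0.024) = 0.7574
f(x_3) = 8*0.7574^2 - 11*0.7574 + 0.55*|0.7574| = -3.3256


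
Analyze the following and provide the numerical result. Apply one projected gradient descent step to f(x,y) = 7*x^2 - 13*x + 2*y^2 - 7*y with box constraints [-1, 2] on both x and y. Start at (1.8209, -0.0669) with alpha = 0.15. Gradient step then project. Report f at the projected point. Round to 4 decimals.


Step 1: Compute gradient at (1.8209, -0.0669).
grad_x = 2*7*1.8209 - 13 = 12.4926
grad_y = 2*2*-0.0669 - 7 = -7.2676
Step 2: Gradient step.
x_raw = 1.8209 - 0.15*12.4926 = -0.053
y_raw = -0.0669 - 0.15*-7.2676 = 1.0232
Step 3: Project onto [-1, 2].
x_proj = clip(-0.053) = -0.053
y_proj = clip(1.0232) = 1.0232
Step 4: Evaluate f.
f(-0.053, 1.0232) = -4.3601


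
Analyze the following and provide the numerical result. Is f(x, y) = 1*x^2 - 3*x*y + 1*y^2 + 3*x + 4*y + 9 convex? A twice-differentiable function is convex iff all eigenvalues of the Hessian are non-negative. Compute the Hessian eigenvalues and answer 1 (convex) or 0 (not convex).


The Hessian of f(x,y) = 1*x^2 - 3*x*y + 1*y^2 + 3*x + 4*y + 9 is:
H = [[2, -3], [-3, 2]]
Trace = 2 + 2 = 4
Determinant = 2*2 - (-3)^2 = -5
Discriminant = (4)^2 - 4*-5 = 36.0
Eigenvalues: lambda_1 = -1.0, lambda_2 = 5.0
The function is not convex.

0


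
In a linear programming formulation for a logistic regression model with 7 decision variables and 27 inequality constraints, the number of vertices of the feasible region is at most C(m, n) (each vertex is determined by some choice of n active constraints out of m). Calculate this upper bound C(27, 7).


Each vertex corresponds to some choice of n active constraints out of m, so the number of vertices is at most C(m, n) = m! / (n!(m-n)!).
m = 27, n = 7
Numerator: 27 * 26 * 25 * 24 * 23 * 22 * 21
Denominator: 7! = 5040
C(27, 7) = 888030


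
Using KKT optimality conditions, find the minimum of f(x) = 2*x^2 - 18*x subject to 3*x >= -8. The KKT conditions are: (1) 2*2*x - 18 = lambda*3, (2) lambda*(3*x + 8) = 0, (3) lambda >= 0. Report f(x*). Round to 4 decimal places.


Step 1: Try lambda = 0 (constraint inactive).
Stationarity: 2*2*x - 18 = 0
x* = 18/(2*2) = 4.5
Check constraint: 3*4.5 = 13.5 >= -8 -- satisfied.
Step 2: Compute optimal value.
f(x*) = 2*4.5^2 - 18*4.5 = -40.5


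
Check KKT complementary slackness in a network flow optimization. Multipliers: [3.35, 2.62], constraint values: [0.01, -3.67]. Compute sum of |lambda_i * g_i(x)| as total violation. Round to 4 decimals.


KKT complementary slackness check:
lambda_1 * g_1 = 3.35 * 0.01 = 0.0335
lambda_2 * g_2 = 2.62 * -3.67 = -9.6154
Total violation = 0.0335 + 9.6154 = 9.6489


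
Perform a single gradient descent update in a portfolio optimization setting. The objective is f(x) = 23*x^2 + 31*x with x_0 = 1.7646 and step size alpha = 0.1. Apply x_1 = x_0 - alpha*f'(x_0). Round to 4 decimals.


We compute the gradient at x_0 and apply the update.
f'(x) = 46*x + 31
f'(1.7646) = 46*1.7646 + 31 = 112.1716
x_1 = 1.7646 - 0.1*112.1716 = -9.4526


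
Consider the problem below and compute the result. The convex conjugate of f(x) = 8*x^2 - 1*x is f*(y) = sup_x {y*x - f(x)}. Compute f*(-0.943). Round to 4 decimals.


f*(y) = sup_x {y*x - a*x^2 - b*x} = sup_x {(y-b)*x - a*x^2}
FOC: (y - b) - 2a*x = 0 => x* = (y - b)/(2a)
x* = (-0.943 + 1)/(2*8) = 0.0036
f*(-0.943) = (y-b)^2/(4a) = (-0.943 + 1)^2/(4*8)
= 0.0032/32 = 0.0001


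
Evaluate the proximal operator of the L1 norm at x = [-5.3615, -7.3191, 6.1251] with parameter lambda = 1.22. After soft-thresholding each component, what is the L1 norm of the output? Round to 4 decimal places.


Soft-thresholding with lambda = 1.22:
prox(-5.3615) = sign(-5.3615)*max(|-5.3615| - 1.22, 0) = -4.1415
prox(-7.3191) = sign(-7.3191)*max(|-7.3191| - 1.22, 0) = -6.0991
prox(6.1251) = sign(6.1251)*max(|6.1251| - 1.22, 0) = 4.9051
prox(x) = [-4.1415, -6.0991, 4.9051]
||prox(x)||_1 = 4.1415 + 6.0991 + 4.9051 = 15.1457


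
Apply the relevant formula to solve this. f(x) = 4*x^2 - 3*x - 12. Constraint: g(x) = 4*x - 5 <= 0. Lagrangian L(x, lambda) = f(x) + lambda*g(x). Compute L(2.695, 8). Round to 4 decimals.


Step 1: Evaluate f(x).
f(2.695) = 4*2.695^2 - 3*2.695 - 12 = 8.9671
Step 2: Evaluate g(x).
g(2.695) = 4*2.695 - 5 = 5.78
Step 3: Compute Lagrangian.
L = 8.9671 + 8*5.78 = 55.2071


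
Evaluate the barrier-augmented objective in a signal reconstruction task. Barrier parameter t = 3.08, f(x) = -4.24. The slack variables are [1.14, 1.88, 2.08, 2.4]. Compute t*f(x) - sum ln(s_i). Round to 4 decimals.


Step 1: Compute log-barrier.
ln values: [0.131, 0.6313, 0.7324, 0.8755]
phi = -(0.131 + 0.6313 + 0.7324 + 0.8755) = -2.3701
Step 2: Compute augmented objective.
t*f(x) = 3.08*-4.24 = -13.0592
Total = -13.0592 - 2.3701 = -15.4293


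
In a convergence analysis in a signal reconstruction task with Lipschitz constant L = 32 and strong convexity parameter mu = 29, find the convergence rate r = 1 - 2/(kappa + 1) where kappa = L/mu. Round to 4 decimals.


Step 1: Compute the condition number.
kappa = L/mu = 32/29 = 1.1034
Step 2: Compute the convergence rate.
r = 1 - 2/(kappa + 1) = 1 - 2*mu/(L + mu) = (L - mu)/(L + mu) = 3/61 = 0.0492


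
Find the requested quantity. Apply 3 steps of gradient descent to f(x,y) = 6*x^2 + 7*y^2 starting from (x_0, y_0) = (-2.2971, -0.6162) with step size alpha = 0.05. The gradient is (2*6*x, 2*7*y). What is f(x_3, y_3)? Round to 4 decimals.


Gradient descent on f(x,y) = 6*x^2 + 7*y^2.
Starting point: (-2.2971, -0.6162), alpha = 0.05
Step 1: grad_x = 2*6*-2.2971 = -27.5652, grad_y = 2*7*-0.6162 = -8.6268
  x_1 = -2.2971 - 0.05*-27.5652 = -0.9188
  y_1 = -0.6162 - 0.05*-8.6268 = -0.1849
Step 2: grad_x = 2*6*-0.9188 = -11.0261, grad_y = 2*7*-0.1849 = -2.588
  x_2 = -0.9188 - 0.05*-11.0261 = -0.3675
  y_2 = -0.1849 - 0.05*-2.588 = -0.0555
Step 3: grad_x = 2*6*-0.3675 = -4.4104, grad_y = 2*7*-0.0555 = -0.7764
  x_3 = -0.3675 - 0.05*-4.4104 = -0.147
  y_3 = -0.0555 - 0.05*-0.7764 = -0.0166
f(-0.147, -0.0166) = 6*(-0.147)^2 + 7*(-0.0166)^2 = 0.1316


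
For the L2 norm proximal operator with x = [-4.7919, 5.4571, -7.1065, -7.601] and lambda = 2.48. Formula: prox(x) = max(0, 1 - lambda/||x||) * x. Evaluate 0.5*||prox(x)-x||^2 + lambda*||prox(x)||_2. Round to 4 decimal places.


Step 1: Compute ||x||.
||x|| = 12.6894
Step 2: Compute scaling factor.
scale = max(0, 1 - 2.48/12.6894) = 0.8046
Step 3: prox(x) = [-3.8554, 4.3906, -5.7176, -6.1155]
||prox(x)|| = 10.2094
Step 4: Proximal objective.
0.5*||prox-x||^2 = 3.0752
lambda*||prox|| = 25.3193
Total = 28.3944


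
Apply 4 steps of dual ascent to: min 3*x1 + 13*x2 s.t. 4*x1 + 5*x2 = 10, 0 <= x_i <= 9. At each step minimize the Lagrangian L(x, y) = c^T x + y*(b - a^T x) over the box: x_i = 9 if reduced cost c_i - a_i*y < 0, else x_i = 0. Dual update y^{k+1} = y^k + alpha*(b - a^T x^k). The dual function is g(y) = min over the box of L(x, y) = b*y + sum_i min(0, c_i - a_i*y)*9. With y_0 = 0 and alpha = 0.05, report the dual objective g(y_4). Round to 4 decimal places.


Dual ascent for LP: min 3*x1 + 13*x2, 4*x1 + 5*x2 = 10, 0 <= x_i <= 9
Step 1: y^k = 0.0, reduced costs: (3.0, 13.0)
  x^k = (0.0, 0.0), subgradient = b - a^T x = 10.0
  y^{k+1} = 0.0 + 0.05*10.0 = 0.5
Step 2: y^k = 0.5, reduced costs: (1.0, 10.5)
  x^k = (0.0, 0.0), subgradient = b - a^T x = 10.0
  y^{k+1} = 0.5 + 0.05*10.0 = 1.0
Step 3: y^k = 1.0, reduced costs: (-1.0, 8.0)
  x^k = (9.0, 0.0), subgradient = b - a^T x = -26.0
  y^{k+1} = 1.0 + 0.05*-26.0 = -0.3
Step 4: y^k = -0.3, reduced costs: (4.2, 14.5)
  x^k = (0.0, 0.0), subgradient = b - a^T x = 10.0
  y^{k+1} = -0.3 + 0.05*10.0 = 0.2
Dual objective at y_4 = 0.2: reduced costs (2.2, 12.0), box minimizer x = (0.0, 0.0)
g(y_4) = b*y + (c1 - a1*y)*x1 + (c2 - a2*y)*x2 = 10*0.2 + 2.2*0.0 + 12.0*0.0 = 2.0 + 0.0 + 0.0 = 2.0


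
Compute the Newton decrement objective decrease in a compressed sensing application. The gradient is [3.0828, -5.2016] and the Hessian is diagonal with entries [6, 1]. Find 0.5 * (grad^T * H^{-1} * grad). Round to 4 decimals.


Step 1: H is diagonal, so H^(-1) * g = [0.5138, -5.2016].
Step 2: g^T H^(-1) g = sum_i g_i^2 / H_ii
  = (3.0828)^2/6 + (-5.2016)^2/1
  = 1.5839 + 27.0566 = 28.6406
Step 3: Objective decrease = 0.5 * g^T H^(-1) g = 14.3203


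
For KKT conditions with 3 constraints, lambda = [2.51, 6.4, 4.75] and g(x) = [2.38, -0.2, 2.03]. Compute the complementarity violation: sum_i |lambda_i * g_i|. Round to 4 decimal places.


KKT complementary slackness check:
lambda_1 * g_1 = 2.51 * 2.38 = 5.9738
lambda_2 * g_2 = 6.4 * -0.2 = -1.28
lambda_3 * g_3 = 4.75 * 2.03 = 9.6425
Total violation = 5.9738 + 1.28 + 9.6425 = 16.8963


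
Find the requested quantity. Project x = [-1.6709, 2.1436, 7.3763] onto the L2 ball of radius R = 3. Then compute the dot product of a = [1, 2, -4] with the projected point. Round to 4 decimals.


Step 1: Compute ||x|| (intermediates to 6 decimals).
||x|| = sqrt((-1.6709)^2 + 2.1436^2 + 7.3763^2) = 7.86109
Step 2: Project.
Since ||x|| > R, scale = R/||x|| = 3/7.86109 = 0.381626, proj(x) = scale * x
proj(x) = [-0.637659, 0.818053, 2.814988]
Step 3: Dot product.
a^T * proj(x) = 1*(-0.637659) + 2*0.818053 - 4*2.814988 = -10.2615


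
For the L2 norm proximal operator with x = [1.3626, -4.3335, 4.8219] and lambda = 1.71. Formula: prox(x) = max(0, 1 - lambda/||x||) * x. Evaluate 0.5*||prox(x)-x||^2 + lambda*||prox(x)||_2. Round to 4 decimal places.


Step 1: Compute ||x||.
||x|| = 6.6247
Step 2: Compute scaling factor.
scale = max(0, 1 - 1.71/6.6247) = 0.7419
Step 3: prox(x) = [1.0109, -3.2149, 3.5772]
||prox(x)|| = 4.9147
Step 4: Proximal objective.
0.5*||prox-x||^2 = 1.4621
lambda*||prox|| = 8.4041
Total = 9.8662


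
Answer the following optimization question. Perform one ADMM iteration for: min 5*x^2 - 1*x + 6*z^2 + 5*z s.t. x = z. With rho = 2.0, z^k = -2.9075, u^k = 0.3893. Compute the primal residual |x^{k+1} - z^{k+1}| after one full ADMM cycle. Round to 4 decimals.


ADMM iteration with rho = 2.0, z^k = -2.9075, u^k = 0.3893
Step 1: x-update.
Minimize 5*x^2 - 1*x + (2.0/2)*(x + 2.9075 + 0.3893)^2
FOC: (2*5 + 2.0)*x = 1 + 2.0*(-2.9075 - 0.3893)
x^{k+1} = -0.4661
Step 2: z-update.
Minimize 6*z^2 + 5*z + (2.0/2)*(-0.4661 - z + 0.3893)^2
FOC: (2*6 + 2.0)*z = -5 + 2.0*(-0.4661 + 0.3893)
z^{k+1} = -0.3681
Step 3: u-update.
u^{k+1} = 0.3893 - 0.4661 + 0.3681 = 0.2913
Step 4: Primal residual = |-0.4661 + 0.3681| = 0.098
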